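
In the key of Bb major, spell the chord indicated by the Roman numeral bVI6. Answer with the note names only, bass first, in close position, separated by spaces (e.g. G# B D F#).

Bb Db Gb

bVI6 is a major triad on the lowered sixth degree, borrowed from the parallel minor. In Bb major that root is Gb.
So the chord is Gb-Bb-Db.
With the 6 figure the chord is in first inversion; from the bass Bb upward in close position it reads Bb-Db-Gb.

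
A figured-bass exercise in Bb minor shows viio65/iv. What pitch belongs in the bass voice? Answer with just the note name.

F

The applied chord viio65/iv is rooted on D: D-F-Ab-Cb.
The figure 65 means first inversion — the third is in the bass.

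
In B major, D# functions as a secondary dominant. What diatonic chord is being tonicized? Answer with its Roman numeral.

vi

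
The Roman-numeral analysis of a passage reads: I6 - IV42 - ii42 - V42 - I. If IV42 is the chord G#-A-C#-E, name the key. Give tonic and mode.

E major

The anchor chord is a major seventh chord on A, labeled IV42.
If A is scale degree 4 and the mode makes that degree carry a major seventh chord, the tonic is E and the mode is major.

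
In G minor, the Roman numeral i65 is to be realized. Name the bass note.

Bb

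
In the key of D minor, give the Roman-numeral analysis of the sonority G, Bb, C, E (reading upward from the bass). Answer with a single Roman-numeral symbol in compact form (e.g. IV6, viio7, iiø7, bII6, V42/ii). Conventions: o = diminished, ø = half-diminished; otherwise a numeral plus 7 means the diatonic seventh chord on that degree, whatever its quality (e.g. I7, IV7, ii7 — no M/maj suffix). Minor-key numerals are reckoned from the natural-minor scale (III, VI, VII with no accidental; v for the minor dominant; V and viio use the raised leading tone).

VII43

Stacked in thirds the chord is C-E-G-Bb: a dominant seventh chord on C.
C is scale degree 7 in D minor, and a dominant seventh chord on that degree is written VII7.
With G in the bass the chord is in second inversion, so the figured bass is 43.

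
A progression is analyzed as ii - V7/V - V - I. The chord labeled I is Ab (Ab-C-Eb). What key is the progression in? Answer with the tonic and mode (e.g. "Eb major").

The anchor chord is a major triad on Ab, labeled I.
If Ab is scale degree 1 and the mode makes that degree carry a major triad, the tonic is Ab and the mode is major.

Ab major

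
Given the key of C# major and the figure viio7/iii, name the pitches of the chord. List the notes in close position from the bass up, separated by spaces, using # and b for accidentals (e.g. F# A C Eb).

The slash marks an applied leading-tone chord: viio of iii. In C# major, iii is E#, so the leading tone to it is D##, a half step below.
Building a fully diminished seventh chord on D## gives D##-F##-A#-C#.

D## F## A# C#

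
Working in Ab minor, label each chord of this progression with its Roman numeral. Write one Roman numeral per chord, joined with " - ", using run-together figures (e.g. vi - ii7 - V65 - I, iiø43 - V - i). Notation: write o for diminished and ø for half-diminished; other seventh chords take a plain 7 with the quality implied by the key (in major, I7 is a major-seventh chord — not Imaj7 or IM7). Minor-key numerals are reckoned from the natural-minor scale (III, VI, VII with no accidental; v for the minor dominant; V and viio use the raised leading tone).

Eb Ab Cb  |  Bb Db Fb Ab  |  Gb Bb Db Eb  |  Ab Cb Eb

i64 - iiø7 - v65 - i

Eb-Ab-Cb: root Ab is the tonic; minor triad there is i64.
Bb-Db-Fb-Ab: half-diminished seventh chord on Bb = scale degree 2 → iiø7.
Gb-Bb-Db-Eb: root Eb is the dominant; minor seventh chord there is v65.
Ab-Cb-Eb: minor triad on Ab = scale degree 1 → i.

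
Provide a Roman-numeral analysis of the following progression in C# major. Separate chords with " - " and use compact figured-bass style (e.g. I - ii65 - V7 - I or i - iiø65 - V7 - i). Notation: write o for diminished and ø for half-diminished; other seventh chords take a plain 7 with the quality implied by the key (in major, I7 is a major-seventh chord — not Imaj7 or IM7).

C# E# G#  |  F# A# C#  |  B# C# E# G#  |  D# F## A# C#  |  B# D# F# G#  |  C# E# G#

I - IV - I42 - V7/V - V65 - I

C#-E#-G# has root C#, degree 1 in C# major, so I.
F#-A#-C# has root F#, degree 4 in C# major, so IV.
B#-C#-E#-G#: major seventh chord on C# = scale degree 1 → I42.
D#-F##-A#-C#: a dominant seventh chord on D#, the applied dominant of V → V7/V.
B#-D#-F#-G#: root G# is the dominant; dominant seventh chord there is V65.
C#-E#-G# has root C#, degree 1 in C# major, so I.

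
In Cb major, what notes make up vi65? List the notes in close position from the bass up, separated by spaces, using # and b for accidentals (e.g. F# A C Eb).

Cb Eb Gb Ab

In Cb major, the submediant is Ab, and the diatonic chord built there is a minor seventh chord.
Stacking thirds from Ab gives Ab-Cb-Eb-Gb.
With the 65 figure the chord is in first inversion; from the bass Cb upward in close position it reads Cb-Eb-Gb-Ab.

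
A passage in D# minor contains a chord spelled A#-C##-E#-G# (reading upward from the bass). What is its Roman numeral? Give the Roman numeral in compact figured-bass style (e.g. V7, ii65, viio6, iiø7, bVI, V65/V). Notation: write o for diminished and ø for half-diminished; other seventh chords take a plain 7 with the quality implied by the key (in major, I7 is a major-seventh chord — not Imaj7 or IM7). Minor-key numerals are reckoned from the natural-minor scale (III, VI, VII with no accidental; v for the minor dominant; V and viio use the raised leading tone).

Stacked in thirds the chord is A#-C##-E#-G#: a dominant seventh chord on A#.
In D# minor, A# is the dominant; the diatonic dominant seventh chord there is V7.

V7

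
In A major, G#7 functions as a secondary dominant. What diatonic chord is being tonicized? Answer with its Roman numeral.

iii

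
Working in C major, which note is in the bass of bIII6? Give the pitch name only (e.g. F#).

bIII in C major has root Eb; the chord is Eb-G-Bb.
The figure 6 means first inversion — the third is in the bass.

G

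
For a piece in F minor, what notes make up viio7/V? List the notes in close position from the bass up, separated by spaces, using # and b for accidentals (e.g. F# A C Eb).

viio7/V is a secondary leading-tone chord. The target V is C in F minor; the applied chord is rooted a semitone below, on B.
Building a fully diminished seventh chord on B gives B-D-F-Ab.

B D F Ab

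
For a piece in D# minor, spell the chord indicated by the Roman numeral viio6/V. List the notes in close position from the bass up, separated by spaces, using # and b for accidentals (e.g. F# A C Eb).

B# D# G##

The slash marks an applied leading-tone chord: viio of V. In D# minor, V is A#, so the leading tone to it is G##, a half step below.
Building a diminished triad on G## gives G##-B#-D#.
With the 6 figure the chord is in first inversion; from the bass B# upward in close position it reads B#-D#-G##.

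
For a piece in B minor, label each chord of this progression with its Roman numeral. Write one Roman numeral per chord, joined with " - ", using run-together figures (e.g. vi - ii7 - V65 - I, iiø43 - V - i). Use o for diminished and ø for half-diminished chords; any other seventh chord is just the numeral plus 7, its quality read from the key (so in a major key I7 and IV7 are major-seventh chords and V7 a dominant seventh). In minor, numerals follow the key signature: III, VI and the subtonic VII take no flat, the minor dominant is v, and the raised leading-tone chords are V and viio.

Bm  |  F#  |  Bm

i - V - i

Bm: root B is the tonic; minor triad there is i.
F#: root F# is the dominant; major triad there is V.
Bm: minor triad on B = scale degree 1 → i.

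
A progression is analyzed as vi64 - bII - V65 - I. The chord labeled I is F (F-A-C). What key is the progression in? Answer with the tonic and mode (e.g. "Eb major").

F major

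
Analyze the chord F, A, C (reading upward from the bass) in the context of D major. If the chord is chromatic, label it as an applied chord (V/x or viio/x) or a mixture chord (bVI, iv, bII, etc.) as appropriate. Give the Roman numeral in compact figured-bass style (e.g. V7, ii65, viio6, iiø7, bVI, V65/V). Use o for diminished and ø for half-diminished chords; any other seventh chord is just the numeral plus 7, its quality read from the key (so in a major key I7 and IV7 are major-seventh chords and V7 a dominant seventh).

bIII

Stacked in thirds the chord is F-A-C: a major triad on F.
F is the lowered third degree of D major (diatonic 3 would be F#). This is a major triad on the lowered third degree, borrowed from the parallel minor.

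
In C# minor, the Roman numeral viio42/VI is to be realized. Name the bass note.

F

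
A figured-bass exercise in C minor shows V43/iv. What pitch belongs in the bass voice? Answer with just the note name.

G

The applied chord V43/iv is rooted on C: C-E-G-Bb.
The figure 43 means second inversion — the fifth is in the bass.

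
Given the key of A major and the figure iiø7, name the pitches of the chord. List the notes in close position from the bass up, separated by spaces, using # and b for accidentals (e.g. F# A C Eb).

iiø7 is the half-diminished supertonic seventh, borrowed from the parallel minor. In A major that root is B.
So the chord is B-D-F-A.

B D F A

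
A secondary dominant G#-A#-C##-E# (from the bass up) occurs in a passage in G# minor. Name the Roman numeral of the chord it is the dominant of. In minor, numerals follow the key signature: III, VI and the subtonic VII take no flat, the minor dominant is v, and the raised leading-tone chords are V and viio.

V

The chord is a dominant seventh chord on A#.
A dominant resolves down a perfect fifth: A# → D#. In G# minor, D# is scale degree 5, i.e. V.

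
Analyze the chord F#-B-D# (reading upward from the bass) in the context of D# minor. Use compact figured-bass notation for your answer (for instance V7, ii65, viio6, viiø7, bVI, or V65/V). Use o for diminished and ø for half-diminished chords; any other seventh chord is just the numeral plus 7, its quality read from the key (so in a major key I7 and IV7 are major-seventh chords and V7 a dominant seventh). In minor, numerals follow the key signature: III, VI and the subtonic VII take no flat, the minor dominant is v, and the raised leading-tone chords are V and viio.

VI64

Stacked in thirds the chord is B-D#-F#: a major triad on B.
In D# minor, B is the submediant; the diatonic major triad there is VI.
With F# in the bass the chord is in second inversion, so the figured bass is 64.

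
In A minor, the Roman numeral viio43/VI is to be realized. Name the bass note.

Bb

The applied chord viio43/VI is rooted on E: E-G-Bb-Db.
The figure 43 means second inversion — the fifth is in the bass.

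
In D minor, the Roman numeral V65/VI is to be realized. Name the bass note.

The applied chord V65/VI is rooted on F: F-A-C-Eb.
The figure 65 means first inversion — the third is in the bass.

A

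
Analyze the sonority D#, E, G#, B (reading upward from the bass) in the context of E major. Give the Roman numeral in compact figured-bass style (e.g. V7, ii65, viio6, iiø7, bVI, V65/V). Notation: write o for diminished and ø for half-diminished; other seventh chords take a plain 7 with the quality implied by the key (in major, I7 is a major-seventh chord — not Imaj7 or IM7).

The pitches E-G#-B-D# form a major seventh chord rooted on E.
E is scale degree 1 in E major, and a major seventh chord on that degree is written I7.
With D# in the bass the chord is in third inversion, so the figured bass is 42.

I42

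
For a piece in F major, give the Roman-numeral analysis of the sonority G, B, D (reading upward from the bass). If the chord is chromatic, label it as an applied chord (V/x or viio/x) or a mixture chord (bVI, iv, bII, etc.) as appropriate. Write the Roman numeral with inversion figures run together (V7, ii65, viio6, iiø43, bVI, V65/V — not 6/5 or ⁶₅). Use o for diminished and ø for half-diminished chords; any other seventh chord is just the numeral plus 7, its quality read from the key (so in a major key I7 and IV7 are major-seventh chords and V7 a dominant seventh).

V/V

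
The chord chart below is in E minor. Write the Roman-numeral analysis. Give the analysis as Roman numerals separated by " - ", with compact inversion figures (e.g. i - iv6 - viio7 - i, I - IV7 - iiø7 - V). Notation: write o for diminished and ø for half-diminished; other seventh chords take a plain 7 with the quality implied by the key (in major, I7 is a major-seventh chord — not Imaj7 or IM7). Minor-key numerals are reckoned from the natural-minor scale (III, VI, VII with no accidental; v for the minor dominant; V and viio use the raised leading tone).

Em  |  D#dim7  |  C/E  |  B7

Em: root E is the tonic; minor triad there is i.
D#dim7: root D# is the leading tone; fully diminished seventh chord there is viio7.
C/E: major triad on C = scale degree 6 → VI6.
B7: root B is the dominant; dominant seventh chord there is V7.

i - viio7 - VI6 - V7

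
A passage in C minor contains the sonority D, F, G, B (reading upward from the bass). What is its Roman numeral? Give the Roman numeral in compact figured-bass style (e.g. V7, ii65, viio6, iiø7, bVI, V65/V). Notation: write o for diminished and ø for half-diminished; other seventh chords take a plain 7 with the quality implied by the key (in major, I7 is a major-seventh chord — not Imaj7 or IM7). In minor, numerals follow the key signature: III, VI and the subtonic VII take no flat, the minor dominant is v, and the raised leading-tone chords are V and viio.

The pitches G-B-D-F form a dominant seventh chord rooted on G.
G is scale degree 5 in C minor, and a dominant seventh chord on that degree is written V7.
With D in the bass the chord is in second inversion, so the figured bass is 43.

V43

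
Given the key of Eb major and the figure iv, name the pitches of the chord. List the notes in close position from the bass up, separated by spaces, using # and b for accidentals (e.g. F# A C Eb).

Scale degree 4 in Eb major is Ab; here the chord built on it is altered to a minor triad. iv is the minor subdominant, borrowed from the parallel minor.
So the chord is Ab-Cb-Eb.

Ab Cb Eb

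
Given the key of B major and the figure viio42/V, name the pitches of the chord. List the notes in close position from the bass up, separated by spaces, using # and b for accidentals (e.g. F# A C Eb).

The slash marks an applied leading-tone chord: viio of V. In B major, V is F#, so the leading tone to it is E#, a half step below.
Building a fully diminished seventh chord on E# gives E#-G#-B-D.
With the 42 figure the chord is in third inversion; from the bass D upward in close position it reads D-E#-G#-B.

D E# G# B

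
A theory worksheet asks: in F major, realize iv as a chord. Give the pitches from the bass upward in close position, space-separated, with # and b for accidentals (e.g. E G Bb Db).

Bb Db F

Scale degree 4 in F major is Bb; here the chord built on it is altered to a minor triad. iv is the minor subdominant, borrowed from the parallel minor.
So the chord is Bb-Db-F, a minor triad.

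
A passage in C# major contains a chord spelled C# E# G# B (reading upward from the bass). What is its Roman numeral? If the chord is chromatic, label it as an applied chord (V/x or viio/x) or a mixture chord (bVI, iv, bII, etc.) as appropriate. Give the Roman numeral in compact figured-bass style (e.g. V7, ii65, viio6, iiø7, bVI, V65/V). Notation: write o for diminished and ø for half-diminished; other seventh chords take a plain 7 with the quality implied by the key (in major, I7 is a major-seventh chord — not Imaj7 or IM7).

V7/IV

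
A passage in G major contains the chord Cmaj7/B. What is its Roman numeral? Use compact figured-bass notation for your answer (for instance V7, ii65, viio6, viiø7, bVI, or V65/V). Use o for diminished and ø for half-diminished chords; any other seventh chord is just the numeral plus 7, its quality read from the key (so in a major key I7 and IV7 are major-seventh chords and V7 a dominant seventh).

The pitches C-E-G-B form a major seventh chord rooted on C.
C is scale degree 4 in G major, and a major seventh chord on that degree is written IV7.
With B in the bass the chord is in third inversion, so the figured bass is 42.

IV42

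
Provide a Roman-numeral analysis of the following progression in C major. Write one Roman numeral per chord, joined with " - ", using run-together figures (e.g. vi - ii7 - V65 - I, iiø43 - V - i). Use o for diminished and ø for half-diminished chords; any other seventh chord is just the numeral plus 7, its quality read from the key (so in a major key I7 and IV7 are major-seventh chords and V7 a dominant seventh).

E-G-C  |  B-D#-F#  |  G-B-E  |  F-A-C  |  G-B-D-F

I6 - V/iii - iii6 - IV - V7

E-G-C has root C, degree 1 in C major, so I6.
B-D#-F#: chromatic; B is V of iii, so V/iii.
G-B-E: root E is the mediant; minor triad there is iii6.
F-A-C: root F is the subdominant; major triad there is IV.
G-B-D-F: root G is the dominant; dominant seventh chord there is V7.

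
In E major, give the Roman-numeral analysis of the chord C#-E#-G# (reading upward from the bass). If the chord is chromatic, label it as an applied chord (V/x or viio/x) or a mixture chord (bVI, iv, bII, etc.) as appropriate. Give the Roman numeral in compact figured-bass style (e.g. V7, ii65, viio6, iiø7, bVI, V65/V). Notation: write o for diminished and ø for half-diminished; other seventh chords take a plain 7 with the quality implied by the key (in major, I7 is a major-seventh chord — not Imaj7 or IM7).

The pitches C#-E#-G# form a major triad rooted on C#.
C# is not a diatonic chord root with this quality in E major, but it lies a perfect fifth above F# (ii), so the chord functions as an applied dominant of ii.

V/ii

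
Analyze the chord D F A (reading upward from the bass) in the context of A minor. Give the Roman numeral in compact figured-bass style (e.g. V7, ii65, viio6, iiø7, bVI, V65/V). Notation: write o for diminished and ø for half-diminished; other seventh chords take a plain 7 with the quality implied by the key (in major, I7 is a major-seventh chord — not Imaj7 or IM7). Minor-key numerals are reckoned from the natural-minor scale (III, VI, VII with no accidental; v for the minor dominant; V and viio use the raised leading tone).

iv

The pitches D-F-A form a minor triad rooted on D.
In A minor, D is the subdominant; the diatonic minor triad there is iv.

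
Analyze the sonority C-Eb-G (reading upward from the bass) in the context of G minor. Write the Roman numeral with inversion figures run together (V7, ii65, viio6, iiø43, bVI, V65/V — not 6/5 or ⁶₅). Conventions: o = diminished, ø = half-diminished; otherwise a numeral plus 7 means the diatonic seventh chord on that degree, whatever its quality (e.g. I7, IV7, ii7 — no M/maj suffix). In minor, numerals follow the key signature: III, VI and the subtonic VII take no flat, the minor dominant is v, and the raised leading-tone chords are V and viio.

iv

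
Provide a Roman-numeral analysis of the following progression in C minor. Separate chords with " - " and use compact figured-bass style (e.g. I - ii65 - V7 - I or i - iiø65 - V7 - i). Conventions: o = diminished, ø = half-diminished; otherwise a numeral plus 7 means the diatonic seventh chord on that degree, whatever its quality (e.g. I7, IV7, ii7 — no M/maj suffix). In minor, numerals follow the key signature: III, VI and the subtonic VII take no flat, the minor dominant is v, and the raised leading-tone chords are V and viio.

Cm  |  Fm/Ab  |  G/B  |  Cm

i - iv6 - V6 - i

Cm has root C, degree 1 in C minor, so i.
Fm/Ab: root F is the subdominant; minor triad there is iv6.
G/B: major triad on G = scale degree 5 → V6.
Cm: root C is the tonic; minor triad there is i.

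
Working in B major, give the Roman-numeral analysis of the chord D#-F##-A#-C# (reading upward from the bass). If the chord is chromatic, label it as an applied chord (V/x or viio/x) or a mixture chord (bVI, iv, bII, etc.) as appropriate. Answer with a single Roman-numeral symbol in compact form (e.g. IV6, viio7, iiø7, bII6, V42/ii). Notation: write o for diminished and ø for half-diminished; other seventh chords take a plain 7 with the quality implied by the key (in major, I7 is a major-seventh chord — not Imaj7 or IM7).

The pitches D#-F##-A#-C# form a dominant seventh chord rooted on D#.
D# is not a diatonic chord root with this quality in B major, but it lies a perfect fifth above G# (vi), so the chord functions as an applied dominant of vi.

V7/vi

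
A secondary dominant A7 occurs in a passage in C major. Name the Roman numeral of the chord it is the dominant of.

ii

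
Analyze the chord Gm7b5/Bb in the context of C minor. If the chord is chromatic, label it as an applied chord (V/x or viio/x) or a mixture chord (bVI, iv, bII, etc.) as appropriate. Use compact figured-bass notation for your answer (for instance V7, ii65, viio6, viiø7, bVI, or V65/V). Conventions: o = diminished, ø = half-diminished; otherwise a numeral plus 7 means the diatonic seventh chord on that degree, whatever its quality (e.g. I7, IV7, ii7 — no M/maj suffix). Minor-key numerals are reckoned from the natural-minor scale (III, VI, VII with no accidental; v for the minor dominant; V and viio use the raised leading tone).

Stacked in thirds the chord is G-Bb-Db-F: a half-diminished seventh chord on G.
G sits a half step below Ab (VI in C minor); a diminished chord there is the applied leading-tone chord of VI.
With Bb in the bass the chord is in first inversion, so the figured bass is 65.

viiø65/VI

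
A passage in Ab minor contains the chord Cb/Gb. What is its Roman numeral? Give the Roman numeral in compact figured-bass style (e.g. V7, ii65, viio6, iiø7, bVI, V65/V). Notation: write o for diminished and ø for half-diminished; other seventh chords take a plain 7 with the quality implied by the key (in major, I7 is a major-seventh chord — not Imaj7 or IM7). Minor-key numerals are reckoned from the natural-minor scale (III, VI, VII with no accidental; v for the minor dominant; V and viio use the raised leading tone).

Stacked in thirds the chord is Cb-Eb-Gb: a major triad on Cb.
Cb is scale degree 3 in Ab minor, and a major triad on that degree is written III.
With Gb in the bass the chord is in second inversion, so the figured bass is 64.

III64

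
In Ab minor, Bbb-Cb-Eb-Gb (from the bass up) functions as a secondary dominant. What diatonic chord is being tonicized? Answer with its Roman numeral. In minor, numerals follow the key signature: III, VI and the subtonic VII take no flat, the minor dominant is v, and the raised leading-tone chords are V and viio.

VI

The chord is a dominant seventh chord on Cb.
A dominant resolves down a perfect fifth: Cb → Fb. In Ab minor, Fb is scale degree 6, i.e. VI.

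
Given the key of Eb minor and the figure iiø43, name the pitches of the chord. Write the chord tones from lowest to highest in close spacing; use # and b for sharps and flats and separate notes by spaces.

The numeral's case and figure indicate a half-diminished seventh chord. In Eb minor its root, the supertonic, is F.
Stacking thirds from F gives F-Ab-Cb-Eb.
The figured bass 43 indicates second inversion, placing the fifth (Cb) in the bass: Cb-Eb-F-Ab.

Cb Eb F Ab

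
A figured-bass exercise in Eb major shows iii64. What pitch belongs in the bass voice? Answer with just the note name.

iii in Eb major has root G; the chord is G-Bb-D.
The figure 64 means second inversion — the fifth is in the bass.

D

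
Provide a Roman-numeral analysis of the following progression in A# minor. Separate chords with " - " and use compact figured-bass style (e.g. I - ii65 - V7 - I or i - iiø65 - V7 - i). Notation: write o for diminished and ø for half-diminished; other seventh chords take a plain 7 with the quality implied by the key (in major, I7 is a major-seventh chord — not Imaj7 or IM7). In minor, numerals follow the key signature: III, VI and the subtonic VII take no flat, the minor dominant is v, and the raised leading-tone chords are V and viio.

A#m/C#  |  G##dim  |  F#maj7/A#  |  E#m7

A#m/C#: root A# is the tonic; minor triad there is i6.
G##dim: diminished triad on G## = scale degree 7 → viio.
F#maj7/A# has root F#, degree 6 in A# minor, so VI65.
E#m7: root E# is the dominant; minor seventh chord there is v7.

i6 - viio - VI65 - v7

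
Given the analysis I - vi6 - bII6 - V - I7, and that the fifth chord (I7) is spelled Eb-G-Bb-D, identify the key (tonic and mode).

The anchor chord is a major seventh chord on Eb, labeled I7.
If Eb is scale degree 1 and the mode makes that degree carry a major seventh chord, the tonic is Eb and the mode is major.

Eb major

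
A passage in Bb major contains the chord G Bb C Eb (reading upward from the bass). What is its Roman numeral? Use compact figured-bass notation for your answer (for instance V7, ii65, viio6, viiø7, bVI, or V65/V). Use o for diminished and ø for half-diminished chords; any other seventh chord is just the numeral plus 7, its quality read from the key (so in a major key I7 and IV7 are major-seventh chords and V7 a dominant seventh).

ii43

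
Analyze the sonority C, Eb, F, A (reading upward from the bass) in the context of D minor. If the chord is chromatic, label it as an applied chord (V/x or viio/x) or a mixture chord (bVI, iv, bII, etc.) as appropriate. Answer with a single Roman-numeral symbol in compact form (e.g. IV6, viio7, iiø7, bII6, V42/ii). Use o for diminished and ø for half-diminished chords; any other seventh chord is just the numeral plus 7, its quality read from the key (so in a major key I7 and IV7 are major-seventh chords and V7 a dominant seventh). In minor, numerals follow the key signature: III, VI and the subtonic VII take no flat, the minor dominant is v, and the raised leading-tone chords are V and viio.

The pitches F-A-C-Eb form a dominant seventh chord rooted on F.
F is not a diatonic chord root with this quality in D minor, but it lies a perfect fifth above Bb (VI), so the chord functions as an applied dominant of VI.
With C in the bass the chord is in second inversion, so the figured bass is 43.

V43/VI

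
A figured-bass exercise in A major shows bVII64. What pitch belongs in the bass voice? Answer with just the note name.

D

bVII in A major has root G; the chord is G-B-D.
The figure 64 means second inversion — the fifth is in the bass.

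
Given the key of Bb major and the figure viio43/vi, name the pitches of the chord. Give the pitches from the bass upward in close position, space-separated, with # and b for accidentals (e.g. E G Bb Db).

viio43/vi is a secondary leading-tone chord. The target vi is G in Bb major; the applied chord is rooted a semitone below, on F#.
Building a fully diminished seventh chord on F# gives F#-A-C-Eb.
The figured bass 43 indicates second inversion, placing the fifth (C) in the bass: C-Eb-F#-A.

C Eb F# A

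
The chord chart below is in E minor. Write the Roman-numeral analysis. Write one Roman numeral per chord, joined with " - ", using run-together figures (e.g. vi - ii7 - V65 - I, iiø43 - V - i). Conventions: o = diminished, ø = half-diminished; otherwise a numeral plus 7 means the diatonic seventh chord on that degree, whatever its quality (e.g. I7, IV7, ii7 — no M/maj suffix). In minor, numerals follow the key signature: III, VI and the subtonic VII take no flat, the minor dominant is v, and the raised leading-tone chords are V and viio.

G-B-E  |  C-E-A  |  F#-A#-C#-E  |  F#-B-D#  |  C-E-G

i6 - iv6 - V7/V - V64 - VI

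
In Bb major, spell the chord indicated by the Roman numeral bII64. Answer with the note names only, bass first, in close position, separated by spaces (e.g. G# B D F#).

Scale degree 2 in Bb major is C; lowering it a half step gives Cb. bII64 is the Neapolitan chord — a major triad on the lowered second degree.
So the chord is Cb-Eb-Gb.
With the 64 figure the chord is in second inversion; from the bass Gb upward in close position it reads Gb-Cb-Eb.

Gb Cb Eb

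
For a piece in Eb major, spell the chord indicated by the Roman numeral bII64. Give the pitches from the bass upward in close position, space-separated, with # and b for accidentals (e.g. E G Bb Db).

bII64 is the Neapolitan chord — a major triad on the lowered second degree. In Eb major that root is Fb.
So the chord is Fb-Ab-Cb.
The figured bass 64 indicates second inversion, placing the fifth (Cb) in the bass: Cb-Fb-Ab.

Cb Fb Ab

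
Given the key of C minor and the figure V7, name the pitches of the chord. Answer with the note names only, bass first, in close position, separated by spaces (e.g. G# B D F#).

In C minor, the dominant is G. The dominant is major (leading tone raised), so V is a dominant seventh chord.
That chord is spelled G-B-D-F.

G B D F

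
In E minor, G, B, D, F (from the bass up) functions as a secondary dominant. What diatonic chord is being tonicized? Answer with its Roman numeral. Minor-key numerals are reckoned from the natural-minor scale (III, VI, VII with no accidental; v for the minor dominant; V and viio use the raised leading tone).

VI

The chord is a dominant seventh chord on G.
A dominant resolves down a perfect fifth: G → C. In E minor, C is scale degree 6, i.e. VI.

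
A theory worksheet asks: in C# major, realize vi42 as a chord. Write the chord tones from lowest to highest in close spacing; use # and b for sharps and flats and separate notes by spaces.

G# A# C# E#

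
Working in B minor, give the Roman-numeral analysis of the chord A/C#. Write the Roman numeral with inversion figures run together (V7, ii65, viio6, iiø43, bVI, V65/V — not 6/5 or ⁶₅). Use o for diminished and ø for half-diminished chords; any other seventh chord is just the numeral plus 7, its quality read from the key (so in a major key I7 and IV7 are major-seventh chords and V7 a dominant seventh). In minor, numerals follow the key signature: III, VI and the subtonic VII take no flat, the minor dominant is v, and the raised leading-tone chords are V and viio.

VII6

The pitches A-C#-E form a major triad rooted on A.
A is scale degree 7 in B minor, and a major triad on that degree is written VII.
With C# in the bass the chord is in first inversion, so the figured bass is 6.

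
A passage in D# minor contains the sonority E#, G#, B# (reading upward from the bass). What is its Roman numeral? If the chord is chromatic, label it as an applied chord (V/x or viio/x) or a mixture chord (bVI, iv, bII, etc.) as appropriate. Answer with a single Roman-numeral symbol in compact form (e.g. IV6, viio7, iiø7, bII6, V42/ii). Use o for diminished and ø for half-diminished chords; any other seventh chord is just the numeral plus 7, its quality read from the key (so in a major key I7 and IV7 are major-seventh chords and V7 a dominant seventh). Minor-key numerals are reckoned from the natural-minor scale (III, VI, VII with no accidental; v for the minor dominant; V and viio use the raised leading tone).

Stacked in thirds the chord is E#-G#-B#: a minor triad on E#.
E# is the second degree of D# minor. This is the minor supertonic, borrowed from the parallel major (the Dorian ii).

ii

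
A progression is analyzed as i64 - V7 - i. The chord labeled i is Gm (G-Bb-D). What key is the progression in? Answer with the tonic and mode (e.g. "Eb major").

The chord Gm is a minor triad rooted on G; its label is i.
If G is scale degree 1 and the mode makes that degree carry a minor triad, the tonic is G and the mode is minor.

G minor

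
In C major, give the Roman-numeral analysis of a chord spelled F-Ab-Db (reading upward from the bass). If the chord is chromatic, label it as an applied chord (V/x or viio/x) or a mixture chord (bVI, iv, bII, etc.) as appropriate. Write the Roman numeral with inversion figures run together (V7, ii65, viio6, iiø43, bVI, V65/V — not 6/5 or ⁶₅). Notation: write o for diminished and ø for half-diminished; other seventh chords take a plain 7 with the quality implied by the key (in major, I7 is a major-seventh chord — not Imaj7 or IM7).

bII6

Stacked in thirds the chord is Db-F-Ab: a major triad on Db.
Db is the lowered second degree of C major (diatonic 2 would be D). This is the Neapolitan sixth — a major triad on the lowered second degree, here in its customary first inversion.
With F in the bass the chord is in first inversion, so the figured bass is 6.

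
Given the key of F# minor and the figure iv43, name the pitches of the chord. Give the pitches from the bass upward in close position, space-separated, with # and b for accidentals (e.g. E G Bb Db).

The numeral's case and figure indicate a minor seventh chord. In F# minor its root, the fourth degree, is B.
That chord is spelled B-D-F#-A.
With the 43 figure the chord is in second inversion; from the bass F# upward in close position it reads F#-A-B-D.

F# A B D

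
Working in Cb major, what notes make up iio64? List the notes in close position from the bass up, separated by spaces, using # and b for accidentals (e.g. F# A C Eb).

Abb Db Fb

iio64 is the diminished supertonic triad, borrowed from the parallel minor. In Cb major that root is Db.
So the chord is Db-Fb-Abb.
The figured bass 64 indicates second inversion, placing the fifth (Abb) in the bass: Abb-Db-Fb.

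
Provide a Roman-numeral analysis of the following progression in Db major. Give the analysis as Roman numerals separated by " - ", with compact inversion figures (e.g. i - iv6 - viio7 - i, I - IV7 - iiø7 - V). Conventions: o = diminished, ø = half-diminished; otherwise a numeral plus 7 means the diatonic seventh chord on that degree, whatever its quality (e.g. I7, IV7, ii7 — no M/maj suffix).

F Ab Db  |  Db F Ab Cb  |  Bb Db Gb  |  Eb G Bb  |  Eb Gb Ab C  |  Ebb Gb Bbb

F-Ab-Db: root Db is the tonic; major triad there is I6.
Db-F-Ab-Cb is the secondary dominant of IV (dominant seventh chord on Db): V7/IV.
Bb-Db-Gb: major triad on Gb = scale degree 4 → IV6.
Eb-G-Bb: chromatic; Eb is V of V, so V/V.
Eb-Gb-Ab-C has root Ab, degree 5 in Db major, so V43.
Ebb-Gb-Bbb: major triad on Ebb — chromatic; Ebb is the lowered second degree, so this is the Neapolitan chord, bII.

I6 - V7/IV - IV6 - V/V - V43 - bII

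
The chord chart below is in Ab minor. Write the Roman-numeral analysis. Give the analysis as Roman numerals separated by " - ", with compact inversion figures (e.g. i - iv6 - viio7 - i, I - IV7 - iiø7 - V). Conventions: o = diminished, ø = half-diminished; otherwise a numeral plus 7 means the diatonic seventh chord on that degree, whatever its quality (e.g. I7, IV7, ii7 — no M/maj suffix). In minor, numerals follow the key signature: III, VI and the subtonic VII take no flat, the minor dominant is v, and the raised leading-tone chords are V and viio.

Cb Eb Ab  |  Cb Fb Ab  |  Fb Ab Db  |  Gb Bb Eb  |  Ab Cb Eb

i6 - VI64 - iv6 - v6 - i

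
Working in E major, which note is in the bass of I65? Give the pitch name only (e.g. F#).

G#

I in E major has root E; the chord is E-G#-B-D#.
The figure 65 means first inversion — the third is in the bass.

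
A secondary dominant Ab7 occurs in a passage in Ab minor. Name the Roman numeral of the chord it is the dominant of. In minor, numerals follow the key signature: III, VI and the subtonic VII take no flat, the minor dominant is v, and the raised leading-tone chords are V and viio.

iv

The chord is a dominant seventh chord on Ab.
A dominant resolves down a perfect fifth: Ab → Db. In Ab minor, Db is scale degree 4, i.e. iv.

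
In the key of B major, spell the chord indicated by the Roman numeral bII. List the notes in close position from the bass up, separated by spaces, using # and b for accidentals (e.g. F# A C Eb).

bII is the Neapolitan chord — a major triad on the lowered second degree. In B major that root is C.
So the chord is C-E-G, a major triad.

C E G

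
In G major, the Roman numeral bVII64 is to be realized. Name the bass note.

bVII in G major has root F; the chord is F-A-C.
The figure 64 means second inversion — the fifth is in the bass.

C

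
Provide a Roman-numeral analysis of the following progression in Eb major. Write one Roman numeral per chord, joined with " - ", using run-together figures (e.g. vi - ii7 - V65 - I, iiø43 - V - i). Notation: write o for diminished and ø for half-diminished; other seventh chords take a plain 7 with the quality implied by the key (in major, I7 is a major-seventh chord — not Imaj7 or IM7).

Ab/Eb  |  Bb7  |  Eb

Ab/Eb has root Ab, degree 4 in Eb major, so IV64.
Bb7: dominant seventh chord on Bb = scale degree 5 → V7.
Eb: major triad on Eb = scale degree 1 → I.

IV64 - V7 - I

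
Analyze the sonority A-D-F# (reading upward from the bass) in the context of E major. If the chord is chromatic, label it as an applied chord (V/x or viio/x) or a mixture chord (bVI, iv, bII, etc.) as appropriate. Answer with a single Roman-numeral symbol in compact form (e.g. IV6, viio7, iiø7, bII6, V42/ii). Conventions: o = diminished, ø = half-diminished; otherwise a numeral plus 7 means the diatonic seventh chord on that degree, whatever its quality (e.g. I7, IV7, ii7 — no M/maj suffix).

bVII64

The pitches D-F#-A form a major triad rooted on D.
D is the lowered seventh degree of E major (diatonic 7 would be D#). This is a major triad on the lowered seventh degree (the subtonic), borrowed from the parallel minor.
With A in the bass the chord is in second inversion, so the figured bass is 64.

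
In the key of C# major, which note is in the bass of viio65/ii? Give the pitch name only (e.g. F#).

E#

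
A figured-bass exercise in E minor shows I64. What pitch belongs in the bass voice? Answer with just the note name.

B

I in E minor has root E; the chord is E-G#-B.
The figure 64 means second inversion — the fifth is in the bass.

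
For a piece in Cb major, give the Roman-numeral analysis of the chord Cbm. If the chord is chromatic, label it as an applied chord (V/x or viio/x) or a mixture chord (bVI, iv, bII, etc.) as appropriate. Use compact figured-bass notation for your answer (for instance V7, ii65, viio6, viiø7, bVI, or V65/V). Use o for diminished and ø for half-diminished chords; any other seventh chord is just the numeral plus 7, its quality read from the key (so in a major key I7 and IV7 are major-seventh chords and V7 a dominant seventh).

i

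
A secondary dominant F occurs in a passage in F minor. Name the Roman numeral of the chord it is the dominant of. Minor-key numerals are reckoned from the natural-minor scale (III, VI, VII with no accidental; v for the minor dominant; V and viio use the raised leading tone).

iv

The chord is a major triad on F.
A dominant resolves down a perfect fifth: F → Bb. In F minor, Bb is scale degree 4, i.e. iv.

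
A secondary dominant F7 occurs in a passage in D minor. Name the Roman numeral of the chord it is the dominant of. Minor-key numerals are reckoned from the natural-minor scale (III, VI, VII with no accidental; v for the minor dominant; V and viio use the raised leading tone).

VI

The chord is a dominant seventh chord on F.
A dominant resolves down a perfect fifth: F → Bb. In D minor, Bb is scale degree 6, i.e. VI.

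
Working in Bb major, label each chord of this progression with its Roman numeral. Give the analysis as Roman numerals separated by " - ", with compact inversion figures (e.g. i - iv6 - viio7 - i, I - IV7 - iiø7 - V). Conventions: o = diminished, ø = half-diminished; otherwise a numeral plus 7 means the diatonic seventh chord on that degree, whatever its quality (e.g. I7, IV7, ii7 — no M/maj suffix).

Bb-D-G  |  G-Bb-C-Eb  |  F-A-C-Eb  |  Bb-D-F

Bb-D-G has root G, degree 6 in Bb major, so vi6.
G-Bb-C-Eb has root C, degree 2 in Bb major, so ii43.
F-A-C-Eb: root F is the dominant; dominant seventh chord there is V7.
Bb-D-F has root Bb, degree 1 in Bb major, so I.

vi6 - ii43 - V7 - I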